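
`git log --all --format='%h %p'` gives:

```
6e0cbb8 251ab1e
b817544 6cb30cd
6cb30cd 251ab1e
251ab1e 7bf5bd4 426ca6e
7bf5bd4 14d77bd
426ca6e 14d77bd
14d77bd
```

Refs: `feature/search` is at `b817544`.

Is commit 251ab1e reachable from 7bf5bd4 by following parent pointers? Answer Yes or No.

No

Ancestors of 7bf5bd4: {14d77bd, 7bf5bd4}.
251ab1e is not in that set, so it is not an ancestor of 7bf5bd4.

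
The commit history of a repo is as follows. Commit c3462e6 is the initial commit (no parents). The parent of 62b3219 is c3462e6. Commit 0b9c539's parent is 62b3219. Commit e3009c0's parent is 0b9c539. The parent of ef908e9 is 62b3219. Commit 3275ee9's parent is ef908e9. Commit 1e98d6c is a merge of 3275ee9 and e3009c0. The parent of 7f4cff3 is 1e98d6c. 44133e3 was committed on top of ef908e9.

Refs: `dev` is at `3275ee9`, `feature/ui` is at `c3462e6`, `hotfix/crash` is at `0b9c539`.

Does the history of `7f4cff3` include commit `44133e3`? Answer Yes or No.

No

Ancestors of 7f4cff3: {0b9c539, 1e98d6c, 3275ee9, 62b3219, 7f4cff3, c3462e6, e3009c0, ef908e9}.
44133e3 is not in that set, so it is not an ancestor of 7f4cff3.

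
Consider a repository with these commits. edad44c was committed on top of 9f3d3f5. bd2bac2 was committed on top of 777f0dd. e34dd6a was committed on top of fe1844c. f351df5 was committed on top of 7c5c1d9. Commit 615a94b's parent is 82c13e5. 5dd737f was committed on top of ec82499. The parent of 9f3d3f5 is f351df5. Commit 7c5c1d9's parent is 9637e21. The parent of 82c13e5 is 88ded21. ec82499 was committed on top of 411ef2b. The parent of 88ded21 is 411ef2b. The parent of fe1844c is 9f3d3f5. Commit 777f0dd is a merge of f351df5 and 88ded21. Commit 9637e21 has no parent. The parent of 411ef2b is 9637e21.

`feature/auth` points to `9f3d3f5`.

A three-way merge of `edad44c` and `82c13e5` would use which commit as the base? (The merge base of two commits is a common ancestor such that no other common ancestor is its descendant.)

Ancestors of edad44c: {7c5c1d9, 9637e21, 9f3d3f5, edad44c, f351df5}.
Ancestors of 82c13e5: {411ef2b, 82c13e5, 88ded21, 9637e21}.
Common ancestors: {9637e21}.
The only common ancestor is 9637e21, so it is the merge base.

9637e21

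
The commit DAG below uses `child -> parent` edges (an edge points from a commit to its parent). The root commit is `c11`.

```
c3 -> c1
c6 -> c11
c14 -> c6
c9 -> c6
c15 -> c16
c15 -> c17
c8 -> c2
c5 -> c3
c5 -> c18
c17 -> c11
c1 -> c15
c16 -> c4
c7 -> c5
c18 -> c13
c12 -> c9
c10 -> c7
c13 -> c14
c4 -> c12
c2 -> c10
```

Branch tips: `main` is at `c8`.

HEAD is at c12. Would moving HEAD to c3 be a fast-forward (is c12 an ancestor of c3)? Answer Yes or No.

A fast-forward from c12 to c3 is possible iff c12 is an ancestor of c3.
Ancestors of c3: {c1, c11, c12, c15, c16, c17, c3, c4, c6, c9}.
c12 is among them, so fast-forward is possible.

Yes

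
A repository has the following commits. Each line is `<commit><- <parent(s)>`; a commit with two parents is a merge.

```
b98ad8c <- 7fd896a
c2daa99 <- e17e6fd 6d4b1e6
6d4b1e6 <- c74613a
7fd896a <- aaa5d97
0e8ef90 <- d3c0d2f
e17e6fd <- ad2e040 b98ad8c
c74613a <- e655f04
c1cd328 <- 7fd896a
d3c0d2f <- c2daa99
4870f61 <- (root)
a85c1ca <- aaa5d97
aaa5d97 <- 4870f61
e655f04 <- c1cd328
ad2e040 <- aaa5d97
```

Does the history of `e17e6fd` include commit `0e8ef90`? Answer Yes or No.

Ancestors of e17e6fd: {4870f61, 7fd896a, aaa5d97, ad2e040, b98ad8c, e17e6fd}.
0e8ef90 is not in that set, so it is not an ancestor of e17e6fd.

No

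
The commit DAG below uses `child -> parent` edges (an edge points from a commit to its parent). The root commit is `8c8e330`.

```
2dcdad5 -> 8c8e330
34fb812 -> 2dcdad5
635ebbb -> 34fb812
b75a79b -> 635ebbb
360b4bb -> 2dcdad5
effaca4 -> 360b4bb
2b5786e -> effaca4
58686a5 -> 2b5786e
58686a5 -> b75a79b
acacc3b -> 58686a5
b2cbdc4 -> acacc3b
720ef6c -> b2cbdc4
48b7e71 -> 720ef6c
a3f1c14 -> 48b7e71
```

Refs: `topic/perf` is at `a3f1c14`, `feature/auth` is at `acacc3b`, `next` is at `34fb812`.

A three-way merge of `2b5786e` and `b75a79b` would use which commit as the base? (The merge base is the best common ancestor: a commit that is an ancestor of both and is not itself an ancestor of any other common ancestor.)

2dcdad5

Ancestors of 2b5786e: {2b5786e, 2dcdad5, 360b4bb, 8c8e330, effaca4}.
Ancestors of b75a79b: {2dcdad5, 34fb812, 635ebbb, 8c8e330, b75a79b}.
Common ancestors: {2dcdad5, 8c8e330}.
Among these, 2dcdad5 is not an ancestor of any other common ancestor — it is the merge base.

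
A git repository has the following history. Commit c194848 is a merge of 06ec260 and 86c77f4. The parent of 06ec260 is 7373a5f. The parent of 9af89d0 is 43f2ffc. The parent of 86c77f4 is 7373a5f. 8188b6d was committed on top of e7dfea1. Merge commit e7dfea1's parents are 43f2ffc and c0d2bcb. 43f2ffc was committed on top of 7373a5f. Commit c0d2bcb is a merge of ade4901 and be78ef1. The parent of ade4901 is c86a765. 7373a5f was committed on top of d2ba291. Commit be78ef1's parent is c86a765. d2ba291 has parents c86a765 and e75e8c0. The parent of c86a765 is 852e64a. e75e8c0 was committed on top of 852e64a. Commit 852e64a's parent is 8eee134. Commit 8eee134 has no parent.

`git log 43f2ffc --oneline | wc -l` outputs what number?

7

Walking parent pointers from 43f2ffc: reachable set = {43f2ffc, 7373a5f, 852e64a, 8eee134, c86a765, d2ba291, e75e8c0}.
That is 7 commits.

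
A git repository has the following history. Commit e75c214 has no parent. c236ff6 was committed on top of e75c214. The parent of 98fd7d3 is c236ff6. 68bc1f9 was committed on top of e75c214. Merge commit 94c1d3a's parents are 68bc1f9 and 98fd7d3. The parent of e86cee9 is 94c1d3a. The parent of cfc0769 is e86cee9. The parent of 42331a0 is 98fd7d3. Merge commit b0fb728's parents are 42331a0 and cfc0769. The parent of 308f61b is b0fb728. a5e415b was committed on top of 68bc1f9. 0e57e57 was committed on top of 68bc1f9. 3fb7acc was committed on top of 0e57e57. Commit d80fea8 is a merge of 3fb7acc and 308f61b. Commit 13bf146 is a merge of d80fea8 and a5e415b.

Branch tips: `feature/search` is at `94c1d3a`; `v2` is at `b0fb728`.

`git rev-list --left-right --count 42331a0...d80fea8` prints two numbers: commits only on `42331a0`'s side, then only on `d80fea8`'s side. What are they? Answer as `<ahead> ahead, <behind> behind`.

Reachable from 42331a0: {42331a0, 98fd7d3, c236ff6, e75c214}.
Reachable from d80fea8: {0e57e57, 308f61b, 3fb7acc, 42331a0, 68bc1f9, 94c1d3a, 98fd7d3, b0fb728, c236ff6, cfc0769, d80fea8, e75c214, e86cee9}.
Only in 42331a0's history (ahead): {} — 0.
Only in d80fea8's history (behind): {0e57e57, 308f61b, 3fb7acc, 68bc1f9, 94c1d3a, b0fb728, cfc0769, d80fea8, e86cee9} — 9.

0 ahead, 9 behind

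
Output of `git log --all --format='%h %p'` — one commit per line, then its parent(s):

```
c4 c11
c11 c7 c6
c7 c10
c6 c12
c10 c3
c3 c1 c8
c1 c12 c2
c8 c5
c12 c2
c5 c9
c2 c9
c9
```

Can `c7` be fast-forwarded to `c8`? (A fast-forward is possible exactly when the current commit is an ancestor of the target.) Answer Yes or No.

No

A fast-forward from c7 to c8 is possible iff c7 is an ancestor of c8.
Ancestors of c8: {c5, c8, c9}.
c7 is not among them, so fast-forward is not possible.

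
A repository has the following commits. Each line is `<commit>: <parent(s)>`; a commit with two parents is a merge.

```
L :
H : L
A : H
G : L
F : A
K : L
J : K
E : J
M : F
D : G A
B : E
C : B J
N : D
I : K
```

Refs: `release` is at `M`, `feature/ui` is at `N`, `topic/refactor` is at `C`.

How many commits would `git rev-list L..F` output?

3

Reachable from F: {A, F, H, L}.
Reachable from L: {L}.
In F's history but not L's: {A, F, H} — 3 commits.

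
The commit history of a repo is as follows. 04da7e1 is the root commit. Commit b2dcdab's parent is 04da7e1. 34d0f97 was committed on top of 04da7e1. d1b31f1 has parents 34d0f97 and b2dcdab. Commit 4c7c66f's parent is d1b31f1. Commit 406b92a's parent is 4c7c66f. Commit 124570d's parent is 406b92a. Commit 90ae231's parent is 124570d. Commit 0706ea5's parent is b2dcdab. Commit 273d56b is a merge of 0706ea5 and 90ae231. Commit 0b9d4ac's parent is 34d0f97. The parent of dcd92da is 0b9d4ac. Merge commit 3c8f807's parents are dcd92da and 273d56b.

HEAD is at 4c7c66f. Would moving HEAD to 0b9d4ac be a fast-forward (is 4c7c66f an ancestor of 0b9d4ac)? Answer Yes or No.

No

A fast-forward from 4c7c66f to 0b9d4ac is possible iff 4c7c66f is an ancestor of 0b9d4ac.
Ancestors of 0b9d4ac: {04da7e1, 0b9d4ac, 34d0f97}.
4c7c66f is not among them, so fast-forward is not possible.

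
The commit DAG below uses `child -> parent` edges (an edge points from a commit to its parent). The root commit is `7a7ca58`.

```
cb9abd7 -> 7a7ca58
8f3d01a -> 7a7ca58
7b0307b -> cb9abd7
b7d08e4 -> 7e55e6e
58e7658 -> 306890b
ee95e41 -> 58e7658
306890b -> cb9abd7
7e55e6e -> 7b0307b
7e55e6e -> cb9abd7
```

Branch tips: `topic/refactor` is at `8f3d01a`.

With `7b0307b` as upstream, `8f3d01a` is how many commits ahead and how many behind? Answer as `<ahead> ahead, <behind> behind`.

Reachable from 8f3d01a: {7a7ca58, 8f3d01a}.
Reachable from 7b0307b: {7a7ca58, 7b0307b, cb9abd7}.
Only in 8f3d01a's history (ahead): {8f3d01a} — 1.
Only in 7b0307b's history (behind): {7b0307b, cb9abd7} — 2.

1 ahead, 2 behind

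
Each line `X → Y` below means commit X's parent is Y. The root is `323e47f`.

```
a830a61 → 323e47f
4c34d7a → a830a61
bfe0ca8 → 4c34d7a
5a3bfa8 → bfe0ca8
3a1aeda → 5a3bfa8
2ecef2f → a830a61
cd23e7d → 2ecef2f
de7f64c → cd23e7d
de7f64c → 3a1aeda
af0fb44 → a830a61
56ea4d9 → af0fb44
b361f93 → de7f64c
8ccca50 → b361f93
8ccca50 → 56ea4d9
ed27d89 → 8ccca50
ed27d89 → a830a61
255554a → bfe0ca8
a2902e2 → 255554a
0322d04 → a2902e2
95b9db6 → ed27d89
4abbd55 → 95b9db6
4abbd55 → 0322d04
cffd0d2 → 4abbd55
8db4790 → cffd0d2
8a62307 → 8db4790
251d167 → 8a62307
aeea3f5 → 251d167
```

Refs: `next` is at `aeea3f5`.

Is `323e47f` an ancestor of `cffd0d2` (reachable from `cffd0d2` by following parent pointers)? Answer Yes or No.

Ancestors of cffd0d2 (commits reachable by following parents): {0322d04, 255554a, 2ecef2f, 323e47f, 3a1aeda, 4abbd55, 4c34d7a, 56ea4d9, 5a3bfa8, 8ccca50, 95b9db6, a2902e2, a830a61, af0fb44, b361f93, bfe0ca8, cd23e7d, cffd0d2, de7f64c, ed27d89}.
323e47f is in that set, so it is an ancestor of cffd0d2.

Yes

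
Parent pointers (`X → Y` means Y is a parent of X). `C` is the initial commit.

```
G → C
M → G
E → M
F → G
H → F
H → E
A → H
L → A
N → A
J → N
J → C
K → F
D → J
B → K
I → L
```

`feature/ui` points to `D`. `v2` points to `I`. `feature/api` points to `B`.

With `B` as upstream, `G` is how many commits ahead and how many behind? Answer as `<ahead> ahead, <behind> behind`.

0 ahead, 3 behind

Reachable from G: {C, G}.
Reachable from B: {B, C, F, G, K}.
Only in G's history (ahead): {} — 0.
Only in B's history (behind): {B, F, K} — 3.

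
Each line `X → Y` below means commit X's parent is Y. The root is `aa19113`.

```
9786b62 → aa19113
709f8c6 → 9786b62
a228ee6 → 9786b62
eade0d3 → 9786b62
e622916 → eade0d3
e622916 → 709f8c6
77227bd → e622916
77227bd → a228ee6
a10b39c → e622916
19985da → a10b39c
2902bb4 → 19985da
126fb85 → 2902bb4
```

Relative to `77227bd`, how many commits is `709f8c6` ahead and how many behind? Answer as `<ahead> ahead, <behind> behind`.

Reachable from 709f8c6: {709f8c6, 9786b62, aa19113}.
Reachable from 77227bd: {709f8c6, 77227bd, 9786b62, a228ee6, aa19113, e622916, eade0d3}.
Only in 709f8c6's history (ahead): {} — 0.
Only in 77227bd's history (behind): {77227bd, a228ee6, e622916, eade0d3} — 4.

0 ahead, 4 behind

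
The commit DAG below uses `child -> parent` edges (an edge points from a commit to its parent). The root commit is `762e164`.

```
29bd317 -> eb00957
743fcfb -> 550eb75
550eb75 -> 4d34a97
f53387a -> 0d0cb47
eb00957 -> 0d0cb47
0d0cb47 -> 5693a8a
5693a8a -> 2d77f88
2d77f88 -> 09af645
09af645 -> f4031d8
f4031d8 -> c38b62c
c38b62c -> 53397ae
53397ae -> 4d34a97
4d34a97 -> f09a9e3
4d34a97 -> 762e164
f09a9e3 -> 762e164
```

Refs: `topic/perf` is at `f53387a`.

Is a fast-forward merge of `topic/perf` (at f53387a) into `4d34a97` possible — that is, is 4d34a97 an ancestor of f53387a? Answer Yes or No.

Yes

A fast-forward from 4d34a97 to f53387a is possible iff 4d34a97 is an ancestor of f53387a.
Ancestors of f53387a: {09af645, 0d0cb47, 2d77f88, 4d34a97, 53397ae, 5693a8a, 762e164, c38b62c, f09a9e3, f4031d8, f53387a}.
4d34a97 is among them, so fast-forward is possible.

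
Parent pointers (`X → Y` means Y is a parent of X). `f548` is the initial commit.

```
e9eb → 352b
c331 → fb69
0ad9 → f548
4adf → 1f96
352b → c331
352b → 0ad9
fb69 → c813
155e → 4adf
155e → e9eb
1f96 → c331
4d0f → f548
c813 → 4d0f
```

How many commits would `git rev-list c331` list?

Walking parent pointers from c331: reachable set = {4d0f, c331, c813, f548, fb69}.
That is 5 commits.

5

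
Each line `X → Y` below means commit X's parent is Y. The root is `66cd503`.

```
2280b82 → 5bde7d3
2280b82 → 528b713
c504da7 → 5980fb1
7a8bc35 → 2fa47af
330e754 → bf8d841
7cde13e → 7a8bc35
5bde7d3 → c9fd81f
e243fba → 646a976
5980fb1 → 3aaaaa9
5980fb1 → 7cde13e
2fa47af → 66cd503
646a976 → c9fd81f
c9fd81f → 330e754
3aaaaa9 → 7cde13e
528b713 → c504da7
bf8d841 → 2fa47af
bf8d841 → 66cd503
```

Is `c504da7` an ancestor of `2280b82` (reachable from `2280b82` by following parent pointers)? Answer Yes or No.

Yes

Ancestors of 2280b82 (commits reachable by following parents): {2280b82, 2fa47af, 330e754, 3aaaaa9, 528b713, 5980fb1, 5bde7d3, 66cd503, 7a8bc35, 7cde13e, bf8d841, c504da7, c9fd81f}.
c504da7 is in that set, so it is an ancestor of 2280b82.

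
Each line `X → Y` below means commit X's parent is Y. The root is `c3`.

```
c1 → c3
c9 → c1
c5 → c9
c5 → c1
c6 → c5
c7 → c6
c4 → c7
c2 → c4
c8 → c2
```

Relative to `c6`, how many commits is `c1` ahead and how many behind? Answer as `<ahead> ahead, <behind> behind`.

0 ahead, 3 behind

Reachable from c1: {c1, c3}.
Reachable from c6: {c1, c3, c5, c6, c9}.
Only in c1's history (ahead): {} — 0.
Only in c6's history (behind): {c5, c6, c9} — 3.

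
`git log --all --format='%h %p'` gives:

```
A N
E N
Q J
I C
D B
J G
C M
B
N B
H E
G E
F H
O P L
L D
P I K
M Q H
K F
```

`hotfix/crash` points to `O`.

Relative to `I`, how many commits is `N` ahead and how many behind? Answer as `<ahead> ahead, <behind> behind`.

Reachable from N: {B, N}.
Reachable from I: {B, C, E, G, H, I, J, M, N, Q}.
Only in N's history (ahead): {} — 0.
Only in I's history (behind): {C, E, G, H, I, J, M, Q} — 8.

0 ahead, 8 behind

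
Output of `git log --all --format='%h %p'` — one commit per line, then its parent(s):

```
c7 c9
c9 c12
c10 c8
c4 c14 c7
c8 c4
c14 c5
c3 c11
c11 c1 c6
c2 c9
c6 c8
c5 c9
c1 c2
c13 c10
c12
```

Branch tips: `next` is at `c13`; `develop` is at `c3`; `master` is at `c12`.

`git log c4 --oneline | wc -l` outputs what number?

Walking parent pointers from c4: reachable set = {c12, c14, c4, c5, c7, c9}.
That is 6 commits.

6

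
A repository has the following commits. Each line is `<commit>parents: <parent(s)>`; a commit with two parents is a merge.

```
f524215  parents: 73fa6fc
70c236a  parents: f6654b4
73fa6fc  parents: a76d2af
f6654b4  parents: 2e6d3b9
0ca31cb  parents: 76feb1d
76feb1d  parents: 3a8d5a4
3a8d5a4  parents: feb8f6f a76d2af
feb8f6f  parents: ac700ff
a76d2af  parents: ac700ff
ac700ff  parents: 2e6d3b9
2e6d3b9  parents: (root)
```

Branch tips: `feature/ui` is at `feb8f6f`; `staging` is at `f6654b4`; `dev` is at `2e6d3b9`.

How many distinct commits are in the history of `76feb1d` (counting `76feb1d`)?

6

Walking parent pointers from 76feb1d: reachable set = {2e6d3b9, 3a8d5a4, 76feb1d, a76d2af, ac700ff, feb8f6f}.
That is 6 commits.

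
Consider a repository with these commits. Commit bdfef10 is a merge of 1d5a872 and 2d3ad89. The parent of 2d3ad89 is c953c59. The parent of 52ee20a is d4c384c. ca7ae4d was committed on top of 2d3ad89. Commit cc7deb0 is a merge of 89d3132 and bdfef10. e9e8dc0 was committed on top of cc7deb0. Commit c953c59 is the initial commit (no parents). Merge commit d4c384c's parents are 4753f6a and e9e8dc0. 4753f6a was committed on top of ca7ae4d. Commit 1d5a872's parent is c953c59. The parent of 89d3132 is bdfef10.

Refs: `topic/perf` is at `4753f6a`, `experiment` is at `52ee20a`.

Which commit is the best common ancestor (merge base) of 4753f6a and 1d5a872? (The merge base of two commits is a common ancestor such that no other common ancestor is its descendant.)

Ancestors of 4753f6a: {2d3ad89, 4753f6a, c953c59, ca7ae4d}.
Ancestors of 1d5a872: {1d5a872, c953c59}.
Common ancestors: {c953c59}.
The only common ancestor is c953c59, so it is the merge base.

c953c59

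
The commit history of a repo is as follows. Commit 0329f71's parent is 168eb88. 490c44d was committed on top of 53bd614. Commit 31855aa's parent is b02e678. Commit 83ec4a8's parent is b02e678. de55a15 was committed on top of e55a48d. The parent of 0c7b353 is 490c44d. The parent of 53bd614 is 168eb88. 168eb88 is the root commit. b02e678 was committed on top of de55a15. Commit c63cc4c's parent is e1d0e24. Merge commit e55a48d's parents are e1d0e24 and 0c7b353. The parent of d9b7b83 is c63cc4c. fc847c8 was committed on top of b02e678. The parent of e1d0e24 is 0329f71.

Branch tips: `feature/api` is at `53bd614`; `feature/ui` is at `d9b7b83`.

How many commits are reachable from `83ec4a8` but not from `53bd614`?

Reachable from 83ec4a8: {0329f71, 0c7b353, 168eb88, 490c44d, 53bd614, 83ec4a8, b02e678, de55a15, e1d0e24, e55a48d}.
Reachable from 53bd614: {168eb88, 53bd614}.
In 83ec4a8's history but not 53bd614's: {0329f71, 0c7b353, 490c44d, 83ec4a8, b02e678, de55a15, e1d0e24, e55a48d} — 8 commits.

8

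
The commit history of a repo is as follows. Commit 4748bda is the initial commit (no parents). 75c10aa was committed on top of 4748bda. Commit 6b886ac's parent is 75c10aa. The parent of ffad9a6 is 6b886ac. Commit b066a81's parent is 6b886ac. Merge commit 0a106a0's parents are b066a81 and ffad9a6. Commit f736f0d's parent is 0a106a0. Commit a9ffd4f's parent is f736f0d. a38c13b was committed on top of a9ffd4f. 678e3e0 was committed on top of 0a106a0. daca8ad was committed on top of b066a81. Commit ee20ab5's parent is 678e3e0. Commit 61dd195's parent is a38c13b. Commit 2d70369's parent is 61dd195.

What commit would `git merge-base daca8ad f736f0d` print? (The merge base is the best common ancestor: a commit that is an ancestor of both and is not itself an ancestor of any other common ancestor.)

Ancestors of daca8ad: {4748bda, 6b886ac, 75c10aa, b066a81, daca8ad}.
Ancestors of f736f0d: {0a106a0, 4748bda, 6b886ac, 75c10aa, b066a81, f736f0d, ffad9a6}.
Common ancestors: {4748bda, 6b886ac, 75c10aa, b066a81}.
Among these, b066a81 is not an ancestor of any other common ancestor — it is the merge base.

b066a81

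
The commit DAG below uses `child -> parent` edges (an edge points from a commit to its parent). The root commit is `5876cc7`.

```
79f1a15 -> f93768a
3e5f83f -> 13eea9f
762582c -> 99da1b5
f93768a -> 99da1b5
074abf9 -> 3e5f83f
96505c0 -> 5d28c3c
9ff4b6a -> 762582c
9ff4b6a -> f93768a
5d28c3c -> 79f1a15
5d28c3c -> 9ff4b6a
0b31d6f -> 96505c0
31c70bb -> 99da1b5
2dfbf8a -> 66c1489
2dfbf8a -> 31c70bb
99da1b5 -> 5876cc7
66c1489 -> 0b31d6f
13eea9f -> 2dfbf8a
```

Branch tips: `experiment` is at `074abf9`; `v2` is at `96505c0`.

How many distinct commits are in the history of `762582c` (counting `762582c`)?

Walking parent pointers from 762582c: reachable set = {5876cc7, 762582c, 99da1b5}.
That is 3 commits.

3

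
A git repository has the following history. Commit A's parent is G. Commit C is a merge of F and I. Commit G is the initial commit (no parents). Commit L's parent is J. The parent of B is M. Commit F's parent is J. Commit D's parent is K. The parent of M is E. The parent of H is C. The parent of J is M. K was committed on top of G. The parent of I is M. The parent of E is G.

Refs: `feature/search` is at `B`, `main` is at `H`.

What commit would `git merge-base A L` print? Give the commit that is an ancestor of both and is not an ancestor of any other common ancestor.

G

Ancestors of A: {A, G}.
Ancestors of L: {E, G, J, L, M}.
Common ancestors: {G}.
The only common ancestor is G, so it is the merge base.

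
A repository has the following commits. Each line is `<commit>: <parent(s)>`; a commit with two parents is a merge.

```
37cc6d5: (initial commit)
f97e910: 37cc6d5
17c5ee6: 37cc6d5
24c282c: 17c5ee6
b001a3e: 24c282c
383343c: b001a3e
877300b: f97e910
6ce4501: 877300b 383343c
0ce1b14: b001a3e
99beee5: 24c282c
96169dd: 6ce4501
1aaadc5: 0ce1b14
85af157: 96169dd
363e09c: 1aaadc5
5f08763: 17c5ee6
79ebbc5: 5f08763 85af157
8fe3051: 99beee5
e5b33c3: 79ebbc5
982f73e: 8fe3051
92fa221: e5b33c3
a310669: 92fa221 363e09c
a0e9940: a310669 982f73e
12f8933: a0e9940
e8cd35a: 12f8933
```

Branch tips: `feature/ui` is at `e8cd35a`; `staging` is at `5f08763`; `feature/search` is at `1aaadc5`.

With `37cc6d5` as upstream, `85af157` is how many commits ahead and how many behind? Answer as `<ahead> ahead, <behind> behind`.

Reachable from 85af157: {17c5ee6, 24c282c, 37cc6d5, 383343c, 6ce4501, 85af157, 877300b, 96169dd, b001a3e, f97e910}.
Reachable from 37cc6d5: {37cc6d5}.
Only in 85af157's history (ahead): {17c5ee6, 24c282c, 383343c, 6ce4501, 85af157, 877300b, 96169dd, b001a3e, f97e910} — 9.
Only in 37cc6d5's history (behind): {} — 0.

9 ahead, 0 behind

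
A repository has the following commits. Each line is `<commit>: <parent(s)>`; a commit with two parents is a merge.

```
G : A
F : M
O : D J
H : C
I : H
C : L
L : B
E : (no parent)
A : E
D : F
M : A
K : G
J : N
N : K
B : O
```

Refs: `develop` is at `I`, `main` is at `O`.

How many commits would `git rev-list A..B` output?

Reachable from B: {A, B, D, E, F, G, J, K, M, N, O}.
Reachable from A: {A, E}.
In B's history but not A's: {B, D, F, G, J, K, M, N, O} — 9 commits.

9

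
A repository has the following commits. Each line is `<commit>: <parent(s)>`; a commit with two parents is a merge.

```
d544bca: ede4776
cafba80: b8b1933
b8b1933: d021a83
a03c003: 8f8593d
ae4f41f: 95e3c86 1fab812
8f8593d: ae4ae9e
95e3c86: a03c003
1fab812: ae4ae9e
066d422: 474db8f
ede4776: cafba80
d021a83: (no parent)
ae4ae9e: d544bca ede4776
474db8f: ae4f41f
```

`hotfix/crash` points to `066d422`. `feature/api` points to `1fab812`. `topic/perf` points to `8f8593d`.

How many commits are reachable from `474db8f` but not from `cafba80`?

9

Reachable from 474db8f: {1fab812, 474db8f, 8f8593d, 95e3c86, a03c003, ae4ae9e, ae4f41f, b8b1933, cafba80, d021a83, d544bca, ede4776}.
Reachable from cafba80: {b8b1933, cafba80, d021a83}.
In 474db8f's history but not cafba80's: {1fab812, 474db8f, 8f8593d, 95e3c86, a03c003, ae4ae9e, ae4f41f, d544bca, ede4776} — 9 commits.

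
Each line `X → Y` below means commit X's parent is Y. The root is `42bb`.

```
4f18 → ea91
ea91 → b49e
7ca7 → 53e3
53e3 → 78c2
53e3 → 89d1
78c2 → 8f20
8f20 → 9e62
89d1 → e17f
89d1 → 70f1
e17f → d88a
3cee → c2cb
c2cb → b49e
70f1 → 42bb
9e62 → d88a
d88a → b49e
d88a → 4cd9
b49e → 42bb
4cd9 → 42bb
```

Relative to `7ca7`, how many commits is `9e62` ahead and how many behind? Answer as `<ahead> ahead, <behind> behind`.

Reachable from 9e62: {42bb, 4cd9, 9e62, b49e, d88a}.
Reachable from 7ca7: {42bb, 4cd9, 53e3, 70f1, 78c2, 7ca7, 89d1, 8f20, 9e62, b49e, d88a, e17f}.
Only in 9e62's history (ahead): {} — 0.
Only in 7ca7's history (behind): {53e3, 70f1, 78c2, 7ca7, 89d1, 8f20, e17f} — 7.

0 ahead, 7 behind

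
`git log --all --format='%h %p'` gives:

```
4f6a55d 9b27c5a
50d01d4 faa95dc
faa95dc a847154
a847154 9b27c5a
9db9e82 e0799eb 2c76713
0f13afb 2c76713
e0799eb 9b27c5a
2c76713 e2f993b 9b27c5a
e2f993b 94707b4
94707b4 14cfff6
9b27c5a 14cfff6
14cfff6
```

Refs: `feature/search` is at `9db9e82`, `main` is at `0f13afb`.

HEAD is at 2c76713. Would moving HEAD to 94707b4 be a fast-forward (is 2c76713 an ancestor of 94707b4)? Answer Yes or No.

A fast-forward from 2c76713 to 94707b4 is possible iff 2c76713 is an ancestor of 94707b4.
Ancestors of 94707b4: {14cfff6, 94707b4}.
2c76713 is not among them, so fast-forward is not possible.

No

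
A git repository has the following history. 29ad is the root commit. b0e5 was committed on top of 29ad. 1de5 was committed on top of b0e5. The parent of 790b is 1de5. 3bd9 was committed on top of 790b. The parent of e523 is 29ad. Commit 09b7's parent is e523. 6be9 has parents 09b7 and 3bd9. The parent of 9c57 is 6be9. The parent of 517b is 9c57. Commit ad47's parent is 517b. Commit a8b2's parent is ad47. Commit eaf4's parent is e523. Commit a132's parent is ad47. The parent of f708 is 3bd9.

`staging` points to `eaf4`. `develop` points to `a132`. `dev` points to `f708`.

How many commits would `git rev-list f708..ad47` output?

6

Reachable from ad47: {09b7, 1de5, 29ad, 3bd9, 517b, 6be9, 790b, 9c57, ad47, b0e5, e523}.
Reachable from f708: {1de5, 29ad, 3bd9, 790b, b0e5, f708}.
In ad47's history but not f708's: {09b7, 517b, 6be9, 9c57, ad47, e523} — 6 commits.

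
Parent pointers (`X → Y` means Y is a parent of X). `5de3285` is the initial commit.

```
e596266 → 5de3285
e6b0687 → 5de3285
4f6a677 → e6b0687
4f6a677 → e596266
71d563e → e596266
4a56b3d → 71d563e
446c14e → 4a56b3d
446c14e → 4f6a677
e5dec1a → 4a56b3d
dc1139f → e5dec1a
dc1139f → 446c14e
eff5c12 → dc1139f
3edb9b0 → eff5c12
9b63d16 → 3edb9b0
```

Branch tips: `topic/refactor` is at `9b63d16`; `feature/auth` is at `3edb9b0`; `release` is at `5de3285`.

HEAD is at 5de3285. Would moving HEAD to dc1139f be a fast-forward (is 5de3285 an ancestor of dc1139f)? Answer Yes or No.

A fast-forward from 5de3285 to dc1139f is possible iff 5de3285 is an ancestor of dc1139f.
Ancestors of dc1139f: {446c14e, 4a56b3d, 4f6a677, 5de3285, 71d563e, dc1139f, e596266, e5dec1a, e6b0687}.
5de3285 is among them, so fast-forward is possible.

Yes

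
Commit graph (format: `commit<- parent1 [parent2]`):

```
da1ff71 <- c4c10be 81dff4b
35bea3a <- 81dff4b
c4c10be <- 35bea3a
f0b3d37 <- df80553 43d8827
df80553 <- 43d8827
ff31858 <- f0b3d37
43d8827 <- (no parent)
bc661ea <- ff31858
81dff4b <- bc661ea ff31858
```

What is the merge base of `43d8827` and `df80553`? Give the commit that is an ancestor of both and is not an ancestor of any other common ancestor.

Ancestors of 43d8827: {43d8827}.
Ancestors of df80553: {43d8827, df80553}.
Common ancestors: {43d8827}.
The only common ancestor is 43d8827, so it is the merge base.

43d8827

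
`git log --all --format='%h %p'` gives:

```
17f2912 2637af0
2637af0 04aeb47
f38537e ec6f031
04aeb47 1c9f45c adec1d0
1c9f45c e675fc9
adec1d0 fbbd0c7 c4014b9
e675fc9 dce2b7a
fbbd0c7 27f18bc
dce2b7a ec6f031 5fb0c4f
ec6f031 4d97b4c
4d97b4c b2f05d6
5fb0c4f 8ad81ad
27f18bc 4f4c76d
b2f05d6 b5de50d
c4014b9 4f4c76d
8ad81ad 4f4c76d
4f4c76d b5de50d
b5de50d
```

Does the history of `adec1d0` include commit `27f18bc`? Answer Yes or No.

Yes

Ancestors of adec1d0 (commits reachable by following parents): {27f18bc, 4f4c76d, adec1d0, b5de50d, c4014b9, fbbd0c7}.
27f18bc is in that set, so it is an ancestor of adec1d0.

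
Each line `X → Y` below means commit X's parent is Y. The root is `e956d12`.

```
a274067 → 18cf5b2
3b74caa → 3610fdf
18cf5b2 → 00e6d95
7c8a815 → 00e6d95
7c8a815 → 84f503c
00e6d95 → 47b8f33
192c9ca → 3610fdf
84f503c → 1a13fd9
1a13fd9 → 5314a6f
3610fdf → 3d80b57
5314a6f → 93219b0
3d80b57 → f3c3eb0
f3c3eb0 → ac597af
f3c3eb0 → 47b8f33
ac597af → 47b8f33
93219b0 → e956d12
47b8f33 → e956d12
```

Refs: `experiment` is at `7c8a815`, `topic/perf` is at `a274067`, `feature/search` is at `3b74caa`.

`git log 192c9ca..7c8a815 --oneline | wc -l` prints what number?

Reachable from 7c8a815: {00e6d95, 1a13fd9, 47b8f33, 5314a6f, 7c8a815, 84f503c, 93219b0, e956d12}.
Reachable from 192c9ca: {192c9ca, 3610fdf, 3d80b57, 47b8f33, ac597af, e956d12, f3c3eb0}.
In 7c8a815's history but not 192c9ca's: {00e6d95, 1a13fd9, 5314a6f, 7c8a815, 84f503c, 93219b0} — 6 commits.

6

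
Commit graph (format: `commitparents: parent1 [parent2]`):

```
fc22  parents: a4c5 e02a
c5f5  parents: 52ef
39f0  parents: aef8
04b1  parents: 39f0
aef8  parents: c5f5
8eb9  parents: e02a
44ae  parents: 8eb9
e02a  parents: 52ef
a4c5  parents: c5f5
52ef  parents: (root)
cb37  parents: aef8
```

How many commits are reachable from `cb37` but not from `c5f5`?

2

Reachable from cb37: {52ef, aef8, c5f5, cb37}.
Reachable from c5f5: {52ef, c5f5}.
In cb37's history but not c5f5's: {aef8, cb37} — 2 commits.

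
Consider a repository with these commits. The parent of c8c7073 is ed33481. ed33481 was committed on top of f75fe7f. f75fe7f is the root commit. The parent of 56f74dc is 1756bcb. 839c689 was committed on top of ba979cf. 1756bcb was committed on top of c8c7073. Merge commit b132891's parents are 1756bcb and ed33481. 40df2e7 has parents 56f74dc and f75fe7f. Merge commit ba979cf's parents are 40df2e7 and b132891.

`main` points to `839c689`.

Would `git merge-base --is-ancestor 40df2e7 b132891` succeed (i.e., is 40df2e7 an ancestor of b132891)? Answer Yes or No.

Ancestors of b132891: {1756bcb, b132891, c8c7073, ed33481, f75fe7f}.
40df2e7 is not in that set, so it is not an ancestor of b132891.

No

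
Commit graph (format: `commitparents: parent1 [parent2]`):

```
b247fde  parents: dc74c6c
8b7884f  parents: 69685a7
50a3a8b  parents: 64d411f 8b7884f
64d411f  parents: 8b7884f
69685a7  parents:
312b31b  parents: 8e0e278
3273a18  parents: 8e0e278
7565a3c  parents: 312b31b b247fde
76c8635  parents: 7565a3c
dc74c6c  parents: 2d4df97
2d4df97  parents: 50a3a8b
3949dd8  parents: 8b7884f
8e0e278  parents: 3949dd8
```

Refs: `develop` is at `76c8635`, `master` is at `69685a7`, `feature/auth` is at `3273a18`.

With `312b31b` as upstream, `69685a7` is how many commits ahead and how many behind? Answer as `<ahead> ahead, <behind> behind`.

0 ahead, 4 behind

Reachable from 69685a7: {69685a7}.
Reachable from 312b31b: {312b31b, 3949dd8, 69685a7, 8b7884f, 8e0e278}.
Only in 69685a7's history (ahead): {} — 0.
Only in 312b31b's history (behind): {312b31b, 3949dd8, 8b7884f, 8e0e278} — 4.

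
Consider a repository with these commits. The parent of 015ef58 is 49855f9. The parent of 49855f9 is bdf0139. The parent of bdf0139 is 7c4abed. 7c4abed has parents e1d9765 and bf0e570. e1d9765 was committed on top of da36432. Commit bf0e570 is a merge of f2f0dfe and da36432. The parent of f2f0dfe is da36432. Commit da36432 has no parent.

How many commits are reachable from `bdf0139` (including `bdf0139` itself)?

Walking parent pointers from bdf0139: reachable set = {7c4abed, bdf0139, bf0e570, da36432, e1d9765, f2f0dfe}.
That is 6 commits.

6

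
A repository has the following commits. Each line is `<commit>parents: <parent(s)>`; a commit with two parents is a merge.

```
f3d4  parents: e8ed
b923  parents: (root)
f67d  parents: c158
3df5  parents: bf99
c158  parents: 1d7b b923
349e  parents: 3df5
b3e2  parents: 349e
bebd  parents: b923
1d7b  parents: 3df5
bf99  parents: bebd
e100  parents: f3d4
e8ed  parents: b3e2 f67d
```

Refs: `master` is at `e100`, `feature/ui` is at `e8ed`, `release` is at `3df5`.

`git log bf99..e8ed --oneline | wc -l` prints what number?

Reachable from e8ed: {1d7b, 349e, 3df5, b3e2, b923, bebd, bf99, c158, e8ed, f67d}.
Reachable from bf99: {b923, bebd, bf99}.
In e8ed's history but not bf99's: {1d7b, 349e, 3df5, b3e2, c158, e8ed, f67d} — 7 commits.

7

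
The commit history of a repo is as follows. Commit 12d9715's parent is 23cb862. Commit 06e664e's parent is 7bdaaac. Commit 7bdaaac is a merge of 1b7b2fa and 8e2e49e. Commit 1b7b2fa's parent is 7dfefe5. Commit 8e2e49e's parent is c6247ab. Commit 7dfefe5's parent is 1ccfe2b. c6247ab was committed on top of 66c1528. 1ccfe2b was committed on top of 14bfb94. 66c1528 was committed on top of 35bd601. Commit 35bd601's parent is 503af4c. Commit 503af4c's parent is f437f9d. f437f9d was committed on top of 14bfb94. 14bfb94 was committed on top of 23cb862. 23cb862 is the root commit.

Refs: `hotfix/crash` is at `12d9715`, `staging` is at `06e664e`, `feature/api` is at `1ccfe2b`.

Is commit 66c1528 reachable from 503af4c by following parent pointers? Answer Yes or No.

Ancestors of 503af4c: {14bfb94, 23cb862, 503af4c, f437f9d}.
66c1528 is not in that set, so it is not an ancestor of 503af4c.

No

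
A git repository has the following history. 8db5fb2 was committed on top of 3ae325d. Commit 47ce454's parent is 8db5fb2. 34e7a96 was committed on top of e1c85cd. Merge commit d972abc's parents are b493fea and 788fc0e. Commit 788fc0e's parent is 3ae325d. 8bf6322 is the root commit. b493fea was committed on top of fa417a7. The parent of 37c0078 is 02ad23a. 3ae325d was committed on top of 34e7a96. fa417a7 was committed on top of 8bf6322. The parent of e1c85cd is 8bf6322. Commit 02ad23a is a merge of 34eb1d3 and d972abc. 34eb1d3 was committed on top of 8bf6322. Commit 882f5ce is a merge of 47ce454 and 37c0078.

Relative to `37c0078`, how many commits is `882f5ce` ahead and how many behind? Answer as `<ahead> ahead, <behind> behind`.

3 ahead, 0 behind

Reachable from 882f5ce: {02ad23a, 34e7a96, 34eb1d3, 37c0078, 3ae325d, 47ce454, 788fc0e, 882f5ce, 8bf6322, 8db5fb2, b493fea, d972abc, e1c85cd, fa417a7}.
Reachable from 37c0078: {02ad23a, 34e7a96, 34eb1d3, 37c0078, 3ae325d, 788fc0e, 8bf6322, b493fea, d972abc, e1c85cd, fa417a7}.
Only in 882f5ce's history (ahead): {47ce454, 882f5ce, 8db5fb2} — 3.
Only in 37c0078's history (behind): {} — 0.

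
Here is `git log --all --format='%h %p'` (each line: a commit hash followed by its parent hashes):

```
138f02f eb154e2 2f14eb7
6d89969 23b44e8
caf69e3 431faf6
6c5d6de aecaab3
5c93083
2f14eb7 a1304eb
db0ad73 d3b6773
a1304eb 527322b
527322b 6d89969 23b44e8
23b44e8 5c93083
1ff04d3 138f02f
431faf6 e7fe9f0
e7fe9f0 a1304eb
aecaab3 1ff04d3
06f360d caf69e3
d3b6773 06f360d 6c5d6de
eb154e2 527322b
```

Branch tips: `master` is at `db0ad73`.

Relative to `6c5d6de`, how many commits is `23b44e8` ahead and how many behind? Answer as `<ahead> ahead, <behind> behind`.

0 ahead, 9 behind

Reachable from 23b44e8: {23b44e8, 5c93083}.
Reachable from 6c5d6de: {138f02f, 1ff04d3, 23b44e8, 2f14eb7, 527322b, 5c93083, 6c5d6de, 6d89969, a1304eb, aecaab3, eb154e2}.
Only in 23b44e8's history (ahead): {} — 0.
Only in 6c5d6de's history (behind): {138f02f, 1ff04d3, 2f14eb7, 527322b, 6c5d6de, 6d89969, a1304eb, aecaab3, eb154e2} — 9.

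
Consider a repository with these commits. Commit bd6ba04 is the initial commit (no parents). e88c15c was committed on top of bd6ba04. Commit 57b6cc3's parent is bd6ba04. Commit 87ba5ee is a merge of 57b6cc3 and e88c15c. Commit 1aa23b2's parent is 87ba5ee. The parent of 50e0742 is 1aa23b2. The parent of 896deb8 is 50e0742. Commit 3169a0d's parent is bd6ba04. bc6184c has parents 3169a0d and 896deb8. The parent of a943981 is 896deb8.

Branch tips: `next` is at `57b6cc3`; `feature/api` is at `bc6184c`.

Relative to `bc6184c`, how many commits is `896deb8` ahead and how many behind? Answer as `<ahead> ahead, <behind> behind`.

Reachable from 896deb8: {1aa23b2, 50e0742, 57b6cc3, 87ba5ee, 896deb8, bd6ba04, e88c15c}.
Reachable from bc6184c: {1aa23b2, 3169a0d, 50e0742, 57b6cc3, 87ba5ee, 896deb8, bc6184c, bd6ba04, e88c15c}.
Only in 896deb8's history (ahead): {} — 0.
Only in bc6184c's history (behind): {3169a0d, bc6184c} — 2.

0 ahead, 2 behind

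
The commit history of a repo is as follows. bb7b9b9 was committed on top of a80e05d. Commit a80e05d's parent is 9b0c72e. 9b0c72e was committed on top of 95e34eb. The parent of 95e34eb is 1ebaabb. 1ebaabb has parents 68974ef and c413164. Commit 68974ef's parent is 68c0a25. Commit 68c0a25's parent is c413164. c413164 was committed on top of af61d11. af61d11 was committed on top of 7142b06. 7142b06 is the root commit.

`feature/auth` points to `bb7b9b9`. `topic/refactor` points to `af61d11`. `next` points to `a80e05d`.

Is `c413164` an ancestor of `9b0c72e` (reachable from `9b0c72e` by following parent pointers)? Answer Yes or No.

Yes

Ancestors of 9b0c72e (commits reachable by following parents): {1ebaabb, 68974ef, 68c0a25, 7142b06, 95e34eb, 9b0c72e, af61d11, c413164}.
c413164 is in that set, so it is an ancestor of 9b0c72e.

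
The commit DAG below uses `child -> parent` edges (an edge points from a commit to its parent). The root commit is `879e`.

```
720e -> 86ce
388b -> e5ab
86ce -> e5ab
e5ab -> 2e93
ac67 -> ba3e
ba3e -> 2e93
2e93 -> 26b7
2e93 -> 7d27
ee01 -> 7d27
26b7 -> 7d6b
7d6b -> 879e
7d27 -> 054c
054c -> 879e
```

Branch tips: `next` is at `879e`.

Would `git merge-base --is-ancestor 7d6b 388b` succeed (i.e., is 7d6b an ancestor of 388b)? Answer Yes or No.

Yes

Ancestors of 388b (commits reachable by following parents): {054c, 26b7, 2e93, 388b, 7d27, 7d6b, 879e, e5ab}.
7d6b is in that set, so it is an ancestor of 388b.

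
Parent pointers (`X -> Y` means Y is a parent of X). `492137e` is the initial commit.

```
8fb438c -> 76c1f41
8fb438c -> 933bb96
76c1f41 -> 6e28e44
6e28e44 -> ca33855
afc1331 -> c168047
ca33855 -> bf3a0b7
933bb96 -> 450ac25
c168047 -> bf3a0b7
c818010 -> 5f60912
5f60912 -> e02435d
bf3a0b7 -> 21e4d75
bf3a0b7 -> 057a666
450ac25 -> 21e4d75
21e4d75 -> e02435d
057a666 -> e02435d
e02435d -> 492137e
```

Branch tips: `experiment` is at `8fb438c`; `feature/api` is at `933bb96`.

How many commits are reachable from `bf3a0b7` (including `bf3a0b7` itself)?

5

Walking parent pointers from bf3a0b7: reachable set = {057a666, 21e4d75, 492137e, bf3a0b7, e02435d}.
That is 5 commits.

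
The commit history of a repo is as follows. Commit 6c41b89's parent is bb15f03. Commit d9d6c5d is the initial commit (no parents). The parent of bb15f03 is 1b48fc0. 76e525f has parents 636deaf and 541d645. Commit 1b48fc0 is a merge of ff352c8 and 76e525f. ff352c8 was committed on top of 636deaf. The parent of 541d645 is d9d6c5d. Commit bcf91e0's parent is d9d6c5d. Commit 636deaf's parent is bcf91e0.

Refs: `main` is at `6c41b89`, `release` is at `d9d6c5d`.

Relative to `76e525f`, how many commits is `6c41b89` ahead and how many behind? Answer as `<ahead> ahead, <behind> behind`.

4 ahead, 0 behind

Reachable from 6c41b89: {1b48fc0, 541d645, 636deaf, 6c41b89, 76e525f, bb15f03, bcf91e0, d9d6c5d, ff352c8}.
Reachable from 76e525f: {541d645, 636deaf, 76e525f, bcf91e0, d9d6c5d}.
Only in 6c41b89's history (ahead): {1b48fc0, 6c41b89, bb15f03, ff352c8} — 4.
Only in 76e525f's history (behind): {} — 0.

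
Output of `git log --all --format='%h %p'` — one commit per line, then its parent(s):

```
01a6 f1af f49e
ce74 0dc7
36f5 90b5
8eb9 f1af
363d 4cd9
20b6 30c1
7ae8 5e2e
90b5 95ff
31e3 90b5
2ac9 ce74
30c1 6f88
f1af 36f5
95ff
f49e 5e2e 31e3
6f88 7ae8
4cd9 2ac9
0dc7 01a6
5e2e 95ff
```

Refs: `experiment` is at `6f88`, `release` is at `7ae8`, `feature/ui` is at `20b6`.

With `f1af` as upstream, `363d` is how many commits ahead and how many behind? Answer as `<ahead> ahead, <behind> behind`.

Reachable from 363d: {01a6, 0dc7, 2ac9, 31e3, 363d, 36f5, 4cd9, 5e2e, 90b5, 95ff, ce74, f1af, f49e}.
Reachable from f1af: {36f5, 90b5, 95ff, f1af}.
Only in 363d's history (ahead): {01a6, 0dc7, 2ac9, 31e3, 363d, 4cd9, 5e2e, ce74, f49e} — 9.
Only in f1af's history (behind): {} — 0.

9 ahead, 0 behind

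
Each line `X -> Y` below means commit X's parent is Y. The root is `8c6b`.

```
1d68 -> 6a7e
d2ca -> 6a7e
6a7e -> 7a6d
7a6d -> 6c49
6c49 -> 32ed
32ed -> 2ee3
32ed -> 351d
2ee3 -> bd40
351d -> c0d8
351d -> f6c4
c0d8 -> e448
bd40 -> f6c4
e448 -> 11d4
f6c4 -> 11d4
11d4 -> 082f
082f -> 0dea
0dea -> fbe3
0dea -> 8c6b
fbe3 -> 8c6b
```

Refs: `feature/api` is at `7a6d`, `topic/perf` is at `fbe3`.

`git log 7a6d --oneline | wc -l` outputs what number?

14

Walking parent pointers from 7a6d: reachable set = {082f, 0dea, 11d4, 2ee3, 32ed, 351d, 6c49, 7a6d, 8c6b, bd40, c0d8, e448, f6c4, fbe3}.
That is 14 commits.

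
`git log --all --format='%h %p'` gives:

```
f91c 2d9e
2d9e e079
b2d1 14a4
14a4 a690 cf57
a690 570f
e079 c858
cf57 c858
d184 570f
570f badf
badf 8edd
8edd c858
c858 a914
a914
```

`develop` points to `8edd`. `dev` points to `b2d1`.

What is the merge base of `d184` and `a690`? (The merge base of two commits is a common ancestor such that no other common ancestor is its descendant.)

Ancestors of d184: {570f, 8edd, a914, badf, c858, d184}.
Ancestors of a690: {570f, 8edd, a690, a914, badf, c858}.
Common ancestors: {570f, 8edd, a914, badf, c858}.
Among these, 570f is not an ancestor of any other common ancestor — it is the merge base.

570f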